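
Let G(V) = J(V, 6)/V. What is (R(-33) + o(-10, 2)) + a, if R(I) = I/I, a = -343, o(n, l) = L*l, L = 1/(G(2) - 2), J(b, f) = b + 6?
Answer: -341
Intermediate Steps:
J(b, f) = 6 + b
G(V) = (6 + V)/V
L = 1/2 (L = 1/((6 + 2)/2 - 2) = 1/((1/2)*8 - 2) = 1/(4 - 2) = 1/2 ≈ 0.50000)
o(n, l) = l/2
R(I) = 1
(R(-33) + o(-10, 2)) + a = (1 + (1/2)*2) - 343 = (1 + 1) - 343 = 2 - 343 = -341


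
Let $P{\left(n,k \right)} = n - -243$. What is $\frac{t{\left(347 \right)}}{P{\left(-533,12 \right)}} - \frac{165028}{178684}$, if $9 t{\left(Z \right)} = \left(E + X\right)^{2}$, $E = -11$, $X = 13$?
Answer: $- \frac{53929727}{58295655} \approx -0.92511$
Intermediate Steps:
$P{\left(n,k \right)} = 243 + n$ ($P{\left(n,k \right)} = n + 243 = 243 + n$)
$t{\left(Z \right)} = \frac{4}{9}$ ($t{\left(Z \right)} = \frac{\left(-11 + 13\right)^{2}}{9} = \frac{2^{2}}{9} = \frac{1}{9} \cdot 4 = \frac{4}{9}$)
$\frac{t{\left(347 \right)}}{P{\left(-533,12 \right)}} - \frac{165028}{178684} = \frac{4}{9 \left(243 - 533\right)} - \frac{165028}{178684} = \frac{4}{9 \left(-290\right)} - \frac{41257}{44671} = \frac{4}{9} \left(- \frac{1}{290}\right) - \frac{41257}{44671} = - \frac{2}{1305} - \frac{41257}{44671} = - \frac{53929727}{58295655}$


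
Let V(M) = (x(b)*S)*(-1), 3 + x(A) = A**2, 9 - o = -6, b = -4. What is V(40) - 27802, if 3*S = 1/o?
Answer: -1251103/45 ≈ -27802.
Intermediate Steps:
o = 15 (o = 9 - 1*(-6) = 9 + 6 = 15)
x(A) = -3 + A**2
S = 1/45 (S = (1/3)/15 = (1/3)*(1/15) = 1/45 ≈ 0.022222)
V(M) = -13/45 (V(M) = ((-3 + (-4)**2)*(1/45))*(-1) = ((-3 + 16)*(1/45))*(-1) = (13*(1/45))*(-1) = (13/45)*(-1) = -13/45)
V(40) - 27802 = -13/45 - 27802 = -1251103/45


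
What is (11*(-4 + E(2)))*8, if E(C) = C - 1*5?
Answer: -616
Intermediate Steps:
E(C) = -5 + C (E(C) = C - 5 = -5 + C)
(11*(-4 + E(2)))*8 = (11*(-4 + (-5 + 2)))*8 = (11*(-4 - 3))*8 = (11*(-7))*8 = -77*8 = -616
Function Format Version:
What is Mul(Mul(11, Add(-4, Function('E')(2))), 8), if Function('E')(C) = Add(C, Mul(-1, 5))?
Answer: -616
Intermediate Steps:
Function('E')(C) = Add(-5, C) (Function('E')(C) = Add(C, -5) = Add(-5, C))
Mul(Mul(11, Add(-4, Function('E')(2))), 8) = Mul(Mul(11, Add(-4, Add(-5, 2))), 8) = Mul(Mul(11, Add(-4, -3)), 8) = Mul(Mul(11, -7), 8) = Mul(-77, 8) = -616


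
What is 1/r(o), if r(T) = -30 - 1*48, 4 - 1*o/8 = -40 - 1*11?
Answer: -1/78 ≈ -0.012821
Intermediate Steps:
o = 440 (o = 32 - 8*(-40 - 1*11) = 32 - 8*(-40 - 11) = 32 - 8*(-51) = 32 + 408 = 440)
r(T) = -78 (r(T) = -30 - 48 = -78)
1/r(o) = 1/(-78) = -1/78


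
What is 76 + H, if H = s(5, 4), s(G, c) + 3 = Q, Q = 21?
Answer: 94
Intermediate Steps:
s(G, c) = 18 (s(G, c) = -3 + 21 = 18)
H = 18
76 + H = 76 + 18 = 94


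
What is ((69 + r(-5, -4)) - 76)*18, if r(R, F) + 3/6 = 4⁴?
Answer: 4473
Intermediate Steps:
r(R, F) = 511/2 (r(R, F) = -½ + 4⁴ = -½ + 256 = 511/2)
((69 + r(-5, -4)) - 76)*18 = ((69 + 511/2) - 76)*18 = (649/2 - 76)*18 = (497/2)*18 = 4473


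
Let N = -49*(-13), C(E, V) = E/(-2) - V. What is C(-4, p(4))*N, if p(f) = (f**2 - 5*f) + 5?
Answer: 637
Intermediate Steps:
p(f) = 5 + f**2 - 5*f
C(E, V) = -V - E/2 (C(E, V) = E*(-1/2) - V = -E/2 - V = -V - E/2)
N = 637
C(-4, p(4))*N = (-(5 + 4**2 - 5*4) - 1/2*(-4))*637 = (-(5 + 16 - 20) + 2)*637 = (-1*1 + 2)*637 = (-1 + 2)*637 = 1*637 = 637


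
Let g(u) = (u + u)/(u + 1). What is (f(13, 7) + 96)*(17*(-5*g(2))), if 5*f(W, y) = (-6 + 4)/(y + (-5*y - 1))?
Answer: -946696/87 ≈ -10882.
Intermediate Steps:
g(u) = 2*u/(1 + u) (g(u) = (2*u)/(1 + u) = 2*u/(1 + u))
f(W, y) = -2/(5*(-1 - 4*y)) (f(W, y) = ((-6 + 4)/(y + (-5*y - 1)))/5 = (-2/(y + (-1 - 5*y)))/5 = (-2/(-1 - 4*y))/5 = -2/(5*(-1 - 4*y)))
(f(13, 7) + 96)*(17*(-5*g(2))) = (2/(5*(1 + 4*7)) + 96)*(17*(-10*2/(1 + 2))) = (2/(5*(1 + 28)) + 96)*(17*(-10*2/3)) = ((2/5)/29 + 96)*(17*(-10*2/3)) = ((2/5)*(1/29) + 96)*(17*(-5*4/3)) = (2/145 + 96)*(17*(-20/3)) = (13922/145)*(-340/3) = -946696/87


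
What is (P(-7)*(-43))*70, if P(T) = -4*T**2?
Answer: 589960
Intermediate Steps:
(P(-7)*(-43))*70 = (-4*(-7)**2*(-43))*70 = (-4*49*(-43))*70 = -196*(-43)*70 = 8428*70 = 589960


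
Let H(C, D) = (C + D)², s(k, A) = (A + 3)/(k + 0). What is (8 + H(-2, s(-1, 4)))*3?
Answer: 267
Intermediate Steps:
s(k, A) = (3 + A)/k
(8 + H(-2, s(-1, 4)))*3 = (8 + (-2 + (3 + 4)/(-1))²)*3 = (8 + (-2 - 1*7)²)*3 = (8 + (-2 - 7)²)*3 = (8 + (-9)²)*3 = (8 + 81)*3 = 89*3 = 267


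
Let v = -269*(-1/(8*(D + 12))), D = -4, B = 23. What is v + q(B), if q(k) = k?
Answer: 1741/64 ≈ 27.203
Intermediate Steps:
v = 269/64 (v = -269*(-1/(8*(-4 + 12))) = -269/(8*(-8)) = -269/(-64) = -269*(-1/64) = 269/64 ≈ 4.2031)
v + q(B) = 269/64 + 23 = 1741/64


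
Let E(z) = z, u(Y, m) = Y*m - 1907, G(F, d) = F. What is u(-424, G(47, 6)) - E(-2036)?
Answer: -19799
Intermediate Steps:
u(Y, m) = -1907 + Y*m
u(-424, G(47, 6)) - E(-2036) = (-1907 - 424*47) - 1*(-2036) = (-1907 - 19928) + 2036 = -21835 + 2036 = -19799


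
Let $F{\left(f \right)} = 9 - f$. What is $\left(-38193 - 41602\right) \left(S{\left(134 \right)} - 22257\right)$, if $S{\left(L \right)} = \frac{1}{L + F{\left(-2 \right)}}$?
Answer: $\frac{51503906176}{29} \approx 1.776 \cdot 10^{9}$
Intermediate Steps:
$S{\left(L \right)} = \frac{1}{11 + L}$ ($S{\left(L \right)} = \frac{1}{L + \left(9 - -2\right)} = \frac{1}{L + \left(9 + 2\right)} = \frac{1}{L + 11} = \frac{1}{11 + L}$)
$\left(-38193 - 41602\right) \left(S{\left(134 \right)} - 22257\right) = \left(-38193 - 41602\right) \left(\frac{1}{11 + 134} - 22257\right) = - 79795 \left(\frac{1}{145} - 22257\right) = \left(-79795\right) \left(- \frac{3227264}{145}\right) = \frac{51503906176}{29}$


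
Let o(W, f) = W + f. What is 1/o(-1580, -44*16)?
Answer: -1/2284 ≈ -0.00043783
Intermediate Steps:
1/o(-1580, -44*16) = 1/(-1580 - 44*16) = 1/(-1580 - 704) = 1/(-2284) = -1/2284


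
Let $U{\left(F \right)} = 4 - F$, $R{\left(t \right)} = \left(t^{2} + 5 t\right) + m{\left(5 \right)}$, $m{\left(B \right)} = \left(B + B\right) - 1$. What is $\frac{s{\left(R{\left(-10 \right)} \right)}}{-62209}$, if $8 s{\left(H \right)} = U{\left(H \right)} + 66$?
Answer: $- \frac{11}{497672} \approx -2.2103 \cdot 10^{-5}$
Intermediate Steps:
$m{\left(B \right)} = -1 + 2 B$ ($m{\left(B \right)} = 2 B - 1 = -1 + 2 B$)
$R{\left(t \right)} = 9 + t^{2} + 5 t$ ($R{\left(t \right)} = \left(t^{2} + 5 t\right) + \left(-1 + 2 \cdot 5\right) = \left(t^{2} + 5 t\right) + \left(-1 + 10\right) = \left(t^{2} + 5 t\right) + 9 = 9 + t^{2} + 5 t$)
$s{\left(H \right)} = \frac{35}{4} - \frac{H}{8}$ ($s{\left(H \right)} = \frac{\left(4 - H\right) + 66}{8} = \frac{70 - H}{8} = \frac{35}{4} - \frac{H}{8}$)
$\frac{s{\left(R{\left(-10 \right)} \right)}}{-62209} = \frac{\frac{35}{4} - \frac{9 + \left(-10\right)^{2} + 5 \left(-10\right)}{8}}{-62209} = \left(\frac{35}{4} - \frac{9 + 100 - 50}{8}\right) \left(- \frac{1}{62209}\right) = \left(\frac{35}{4} - \frac{59}{8}\right) \left(- \frac{1}{62209}\right) = \frac{11}{8} \left(- \frac{1}{62209}\right) = - \frac{11}{497672}$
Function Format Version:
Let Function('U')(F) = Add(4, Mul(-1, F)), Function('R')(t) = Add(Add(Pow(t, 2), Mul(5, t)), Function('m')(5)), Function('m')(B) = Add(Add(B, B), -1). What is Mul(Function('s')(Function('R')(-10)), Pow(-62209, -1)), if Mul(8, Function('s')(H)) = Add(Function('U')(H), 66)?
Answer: Rational(-11, 497672) ≈ -2.2103e-5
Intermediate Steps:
Function('m')(B) = Add(-1, Mul(2, B)) (Function('m')(B) = Add(Mul(2, B), -1) = Add(-1, Mul(2, B)))
Function('R')(t) = Add(9, Pow(t, 2), Mul(5, t)) (Function('R')(t) = Add(Add(Pow(t, 2), Mul(5, t)), Add(-1, Mul(2, 5))) = Add(Add(Pow(t, 2), Mul(5, t)), Add(-1, 10)) = Add(Add(Pow(t, 2), Mul(5, t)), 9) = Add(9, Pow(t, 2), Mul(5, t)))
Function('s')(H) = Add(Rational(35, 4), Mul(Rational(-1, 8), H)) (Function('s')(H) = Mul(Rational(1, 8), Add(Add(4, Mul(-1, H)), 66)) = Mul(Rational(1, 8), Add(70, Mul(-1, H))) = Add(Rational(35, 4), Mul(Rational(-1, 8), H)))
Mul(Function('s')(Function('R')(-10)), Pow(-62209, -1)) = Mul(Add(Rational(35, 4), Mul(Rational(-1, 8), Add(9, Pow(-10, 2), Mul(5, -10)))), Pow(-62209, -1)) = Mul(Add(Rational(35, 4), Mul(Rational(-1, 8), Add(9, 100, -50))), Rational(-1, 62209)) = Mul(Add(Rational(35, 4), Mul(Rational(-1, 8), 59)), Rational(-1, 62209)) = Mul(Add(Rational(35, 4), Rational(-59, 8)), Rational(-1, 62209)) = Mul(Rational(11, 8), Rational(-1, 62209)) = Rational(-11, 497672)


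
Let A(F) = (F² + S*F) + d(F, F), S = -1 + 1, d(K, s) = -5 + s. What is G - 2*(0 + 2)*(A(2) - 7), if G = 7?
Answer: 31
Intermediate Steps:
S = 0
A(F) = -5 + F + F² (A(F) = (F² + 0*F) + (-5 + F) = (F² + 0) + (-5 + F) = F² + (-5 + F) = -5 + F + F²)
G - 2*(0 + 2)*(A(2) - 7) = 7 - 2*(0 + 2)*((-5 + 2 + 2²) - 7) = 7 - 4*((-5 + 2 + 4) - 7) = 7 - 4*(1 - 7) = 7 - 4*(-6) = 7 - 2*(-12) = 7 + 24 = 31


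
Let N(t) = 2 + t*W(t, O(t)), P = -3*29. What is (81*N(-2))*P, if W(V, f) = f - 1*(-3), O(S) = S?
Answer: 0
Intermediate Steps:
W(V, f) = 3 + f (W(V, f) = f + 3 = 3 + f)
P = -87
N(t) = 2 + t*(3 + t)
(81*N(-2))*P = (81*(2 - 2*(3 - 2)))*(-87) = (81*(2 - 2*1))*(-87) = (81*(2 - 2))*(-87) = (81*0)*(-87) = 0*(-87) = 0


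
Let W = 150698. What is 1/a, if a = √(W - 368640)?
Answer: -I*√217942/217942 ≈ -0.002142*I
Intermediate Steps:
a = I*√217942 (a = √(150698 - 368640) = √(-217942) = I*√217942 ≈ 466.84*I)
1/a = 1/(I*√217942) = -I*√217942/217942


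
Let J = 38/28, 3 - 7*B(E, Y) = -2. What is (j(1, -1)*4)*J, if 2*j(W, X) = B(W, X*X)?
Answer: 95/49 ≈ 1.9388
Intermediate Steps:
B(E, Y) = 5/7 (B(E, Y) = 3/7 - ⅐*(-2) = 3/7 + 2/7 = 5/7)
j(W, X) = 5/14 (j(W, X) = (½)*(5/7) = 5/14)
J = 19/14 (J = 38*(1/28) = 19/14 ≈ 1.3571)
(j(1, -1)*4)*J = ((5/14)*4)*(19/14) = (10/7)*(19/14) = 95/49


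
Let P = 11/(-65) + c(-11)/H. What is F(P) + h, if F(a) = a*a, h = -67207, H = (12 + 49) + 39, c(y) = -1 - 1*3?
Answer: -7098734751/105625 ≈ -67207.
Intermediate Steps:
c(y) = -4 (c(y) = -1 - 3 = -4)
H = 100 (H = 61 + 39 = 100)
P = -68/325 (P = 11/(-65) - 4/100 = 11*(-1/65) - 4*1/100 = -11/65 - 1/25 = -68/325 ≈ -0.20923)
F(a) = a²
F(P) + h = (-68/325)² - 67207 = 4624/105625 - 67207 = -7098734751/105625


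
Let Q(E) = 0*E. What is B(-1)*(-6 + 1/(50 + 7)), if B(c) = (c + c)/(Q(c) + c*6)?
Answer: -341/171 ≈ -1.9942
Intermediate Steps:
Q(E) = 0
B(c) = 1/3 (B(c) = (c + c)/(0 + c*6) = (2*c)/(0 + 6*c) = (2*c)/((6*c)) = (2*c)*(1/(6*c)) = 1/3)
B(-1)*(-6 + 1/(50 + 7)) = (-6 + 1/(50 + 7))/3 = (-6 + 1/57)/3 = (1/3)*(-341/57) = -341/171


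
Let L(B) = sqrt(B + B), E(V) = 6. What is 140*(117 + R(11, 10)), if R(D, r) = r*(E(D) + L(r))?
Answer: 24780 + 2800*sqrt(5) ≈ 31041.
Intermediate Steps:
L(B) = sqrt(2)*sqrt(B) (L(B) = sqrt(2*B) = sqrt(2)*sqrt(B))
R(D, r) = r*(6 + sqrt(2)*sqrt(r))
140*(117 + R(11, 10)) = 140*(117 + 10*(6 + sqrt(2)*sqrt(10))) = 140*(117 + 10*(6 + 2*sqrt(5))) = 140*(117 + (60 + 20*sqrt(5))) = 140*(177 + 20*sqrt(5)) = 24780 + 2800*sqrt(5)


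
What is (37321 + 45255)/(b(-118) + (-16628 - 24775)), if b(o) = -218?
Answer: -82576/41621 ≈ -1.9840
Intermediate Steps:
(37321 + 45255)/(b(-118) + (-16628 - 24775)) = (37321 + 45255)/(-218 + (-16628 - 24775)) = 82576/(-218 - 41403) = 82576/(-41621) = 82576*(-1/41621) = -82576/41621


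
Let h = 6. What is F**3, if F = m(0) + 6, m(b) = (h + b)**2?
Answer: 74088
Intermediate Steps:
m(b) = (6 + b)**2
F = 42 (F = (6 + 0)**2 + 6 = 6**2 + 6 = 36 + 6 = 42)
F**3 = 42**3 = 74088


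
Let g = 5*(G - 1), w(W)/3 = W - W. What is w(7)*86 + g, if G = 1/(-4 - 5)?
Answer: -50/9 ≈ -5.5556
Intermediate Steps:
w(W) = 0 (w(W) = 3*(W - W) = 3*0 = 0)
G = -1/9 (G = 1/(-9) = -1/9 ≈ -0.11111)
g = -50/9 (g = 5*(-1/9 - 1) = 5*(-10/9) = -50/9 ≈ -5.5556)
w(7)*86 + g = 0*86 - 50/9 = 0 - 50/9 = -50/9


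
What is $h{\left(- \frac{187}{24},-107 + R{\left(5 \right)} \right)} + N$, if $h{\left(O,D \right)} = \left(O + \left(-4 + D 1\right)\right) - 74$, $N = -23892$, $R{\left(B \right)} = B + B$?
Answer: $- \frac{577795}{24} \approx -24075.0$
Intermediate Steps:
$R{\left(B \right)} = 2 B$
$h{\left(O,D \right)} = -78 + D + O$ ($h{\left(O,D \right)} = \left(O + \left(-4 + D\right)\right) - 74 = \left(-4 + D + O\right) - 74 = -78 + D + O$)
$h{\left(- \frac{187}{24},-107 + R{\left(5 \right)} \right)} + N = \left(-78 + \left(-107 + 2 \cdot 5\right) - \frac{187}{24}\right) - 23892 = \left(-78 + \left(-107 + 10\right) - \frac{187}{24}\right) - 23892 = \left(-78 - 97 - \frac{187}{24}\right) - 23892 = - \frac{4387}{24} - 23892 = - \frac{577795}{24}$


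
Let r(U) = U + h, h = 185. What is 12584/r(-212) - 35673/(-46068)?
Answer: -17538077/37692 ≈ -465.30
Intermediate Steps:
r(U) = 185 + U (r(U) = U + 185 = 185 + U)
12584/r(-212) - 35673/(-46068) = 12584/(185 - 212) - 35673/(-46068) = 12584/(-27) - 35673*(-1/46068) = 12584*(-1/27) + 1081/1396 = -12584/27 + 1081/1396 = -17538077/37692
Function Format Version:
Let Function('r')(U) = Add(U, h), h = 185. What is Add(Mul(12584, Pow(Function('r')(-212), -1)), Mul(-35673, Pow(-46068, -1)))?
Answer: Rational(-17538077, 37692) ≈ -465.30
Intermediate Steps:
Function('r')(U) = Add(185, U) (Function('r')(U) = Add(U, 185) = Add(185, U))
Add(Mul(12584, Pow(Function('r')(-212), -1)), Mul(-35673, Pow(-46068, -1))) = Add(Mul(12584, Pow(Add(185, -212), -1)), Mul(-35673, Pow(-46068, -1))) = Add(Mul(12584, Pow(-27, -1)), Mul(-35673, Rational(-1, 46068))) = Add(Mul(12584, Rational(-1, 27)), Rational(1081, 1396)) = Add(Rational(-12584, 27), Rational(1081, 1396)) = Rational(-17538077, 37692)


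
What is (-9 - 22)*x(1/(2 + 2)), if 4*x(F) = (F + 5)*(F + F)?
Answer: -651/32 ≈ -20.344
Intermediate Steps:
x(F) = F*(5 + F)/2 (x(F) = ((F + 5)*(F + F))/4 = ((5 + F)*(2*F))/4 = (2*F*(5 + F))/4 = F*(5 + F)/2)
(-9 - 22)*x(1/(2 + 2)) = (-9 - 22)*((5 + 1/(2 + 2))/(2*(2 + 2))) = -31*(5 + 1/4)/(2*4) = -31*(5 + ¼)/(2*4) = -31*21/(2*4*4) = -31*21/32 = -651/32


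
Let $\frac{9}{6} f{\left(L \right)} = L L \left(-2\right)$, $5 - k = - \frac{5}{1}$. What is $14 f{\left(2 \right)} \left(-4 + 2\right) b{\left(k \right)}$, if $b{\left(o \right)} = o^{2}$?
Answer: $\frac{44800}{3} \approx 14933.0$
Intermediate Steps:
$k = 10$ ($k = 5 - - \frac{5}{1} = 5 - \left(-5\right) 1 = 5 - -5 = 5 + 5 = 10$)
$f{\left(L \right)} = - \frac{4 L^{2}}{3}$ ($f{\left(L \right)} = \frac{2 L L \left(-2\right)}{3} = \frac{2 L^{2} \left(-2\right)}{3} = \frac{2 \left(- 2 L^{2}\right)}{3} = - \frac{4 L^{2}}{3}$)
$14 f{\left(2 \right)} \left(-4 + 2\right) b{\left(k \right)} = 14 - \frac{4 \cdot 2^{2}}{3} \left(-4 + 2\right) 10^{2} = 14 \left(- \frac{4}{3}\right) 4 \left(-2\right) 100 = 14 \left(\left(- \frac{16}{3}\right) \left(-2\right)\right) 100 = 14 \cdot \frac{32}{3} \cdot 100 = \frac{448}{3} \cdot 100 = \frac{44800}{3}$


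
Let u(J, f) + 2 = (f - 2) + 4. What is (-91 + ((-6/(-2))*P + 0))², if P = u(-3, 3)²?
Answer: 4096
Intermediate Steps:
u(J, f) = f (u(J, f) = -2 + ((f - 2) + 4) = -2 + ((-2 + f) + 4) = -2 + (2 + f) = f)
P = 9 (P = 3² = 9)
(-91 + ((-6/(-2))*P + 0))² = (-91 + (-6/(-2)*9 + 0))² = (-91 + (-6*(-½)*9 + 0))² = (-91 + (3*9 + 0))² = (-91 + (27 + 0))² = (-91 + 27)² = (-64)² = 4096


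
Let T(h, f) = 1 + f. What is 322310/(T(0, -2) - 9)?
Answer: -32231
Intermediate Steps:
322310/(T(0, -2) - 9) = 322310/((1 - 2) - 9) = 322310/(-1 - 9) = 322310/(-10) = -⅒*322310 = -32231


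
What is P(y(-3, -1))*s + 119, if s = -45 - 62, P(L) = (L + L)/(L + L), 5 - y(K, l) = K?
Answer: 12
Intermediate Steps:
y(K, l) = 5 - K
P(L) = 1 (P(L) = (2*L)/((2*L)) = (2*L)*(1/(2*L)) = 1)
s = -107
P(y(-3, -1))*s + 119 = 1*(-107) + 119 = -107 + 119 = 12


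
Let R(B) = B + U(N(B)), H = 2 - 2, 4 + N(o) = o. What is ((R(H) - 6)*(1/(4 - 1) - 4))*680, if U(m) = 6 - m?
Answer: -29920/3 ≈ -9973.3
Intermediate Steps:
N(o) = -4 + o
H = 0 (H = 2 - 1*2 = 2 - 2 = 0)
R(B) = 10 (R(B) = B + (6 - (-4 + B)) = B + (6 + (4 - B)) = B + (10 - B) = 10)
((R(H) - 6)*(1/(4 - 1) - 4))*680 = ((10 - 6)*(1/(4 - 1) - 4))*680 = (4*(1/3 - 4))*680 = (4*(⅓ - 4))*680 = (4*(-11/3))*680 = -44/3*680 = -29920/3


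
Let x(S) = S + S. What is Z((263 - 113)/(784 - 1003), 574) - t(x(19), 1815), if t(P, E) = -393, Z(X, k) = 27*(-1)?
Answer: 366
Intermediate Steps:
x(S) = 2*S
Z(X, k) = -27
Z((263 - 113)/(784 - 1003), 574) - t(x(19), 1815) = -27 - 1*(-393) = -27 + 393 = 366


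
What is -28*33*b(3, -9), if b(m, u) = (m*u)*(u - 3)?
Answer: -299376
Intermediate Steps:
b(m, u) = m*u*(-3 + u) (b(m, u) = (m*u)*(-3 + u) = m*u*(-3 + u))
-28*33*b(3, -9) = -28*33*3*(-9)*(-3 - 9) = -924*3*(-9)*(-12) = -924*324 = -1*299376 = -299376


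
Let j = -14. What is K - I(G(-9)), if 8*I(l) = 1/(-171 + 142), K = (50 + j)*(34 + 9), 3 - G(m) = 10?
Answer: 359137/232 ≈ 1548.0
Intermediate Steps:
G(m) = -7 (G(m) = 3 - 1*10 = 3 - 10 = -7)
K = 1548 (K = (50 - 14)*(34 + 9) = 36*43 = 1548)
I(l) = -1/232 (I(l) = 1/(8*(-171 + 142)) = (⅛)/(-29) = (⅛)*(-1/29) = -1/232)
K - I(G(-9)) = 1548 - 1*(-1/232) = 1548 + 1/232 = 359137/232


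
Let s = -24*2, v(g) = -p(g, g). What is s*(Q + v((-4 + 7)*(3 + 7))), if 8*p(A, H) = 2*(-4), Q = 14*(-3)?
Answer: 1968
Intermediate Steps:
Q = -42
p(A, H) = -1 (p(A, H) = (2*(-4))/8 = (⅛)*(-8) = -1)
v(g) = 1 (v(g) = -1*(-1) = 1)
s = -48
s*(Q + v((-4 + 7)*(3 + 7))) = -48*(-42 + 1) = -48*(-41) = 1968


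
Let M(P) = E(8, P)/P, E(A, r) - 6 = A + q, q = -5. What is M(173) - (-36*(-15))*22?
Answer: -2055231/173 ≈ -11880.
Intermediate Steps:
E(A, r) = 1 + A (E(A, r) = 6 + (A - 5) = 6 + (-5 + A) = 1 + A)
M(P) = 9/P (M(P) = (1 + 8)/P = 9/P)
M(173) - (-36*(-15))*22 = 9/173 - (-36*(-15))*22 = 9*(1/173) - 540*22 = 9/173 - 1*11880 = 9/173 - 11880 = -2055231/173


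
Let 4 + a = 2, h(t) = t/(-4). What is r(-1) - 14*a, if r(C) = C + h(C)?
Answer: 109/4 ≈ 27.250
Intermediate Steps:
h(t) = -t/4 (h(t) = t*(-1/4) = -t/4)
r(C) = 3*C/4 (r(C) = C - C/4 = 3*C/4)
a = -2 (a = -4 + 2 = -2)
r(-1) - 14*a = (3/4)*(-1) - 14*(-2) = -3/4 + 28 = 109/4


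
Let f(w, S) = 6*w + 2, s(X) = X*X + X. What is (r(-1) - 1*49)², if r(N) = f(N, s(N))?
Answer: 2809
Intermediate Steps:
s(X) = X + X² (s(X) = X² + X = X + X²)
f(w, S) = 2 + 6*w
r(N) = 2 + 6*N
(r(-1) - 1*49)² = ((2 + 6*(-1)) - 1*49)² = ((2 - 6) - 49)² = (-4 - 49)² = (-53)² = 2809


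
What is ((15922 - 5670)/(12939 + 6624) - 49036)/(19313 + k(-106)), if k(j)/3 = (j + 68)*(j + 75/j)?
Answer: -12710473462/8159316477 ≈ -1.5578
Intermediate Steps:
k(j) = 3*(68 + j)*(j + 75/j) (k(j) = 3*((j + 68)*(j + 75/j)) = 3*((68 + j)*(j + 75/j)) = 3*(68 + j)*(j + 75/j))
((15922 - 5670)/(12939 + 6624) - 49036)/(19313 + k(-106)) = ((15922 - 5670)/(12939 + 6624) - 49036)/(19313 + (225 + 3*(-106)² + 204*(-106) + 15300/(-106))) = (10252/19563 - 49036)/(19313 + (225 + 3*11236 - 21624 + 15300*(-1/106))) = (10252*(1/19563) - 49036)/(19313 + (225 + 33708 - 21624 - 7650/53)) = (10252/19563 - 49036)/(19313 + 644727/53) = -959281016/(19563*1668316/53) = -959281016/19563*53/1668316 = -12710473462/8159316477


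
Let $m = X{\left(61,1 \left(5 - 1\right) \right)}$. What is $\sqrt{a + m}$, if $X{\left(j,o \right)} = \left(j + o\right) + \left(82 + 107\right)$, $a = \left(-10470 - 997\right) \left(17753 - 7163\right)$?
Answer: $2 i \sqrt{30358819} \approx 11020.0 i$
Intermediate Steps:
$a = -121435530$ ($a = \left(-11467\right) 10590 = -121435530$)
$X{\left(j,o \right)} = 189 + j + o$ ($X{\left(j,o \right)} = \left(j + o\right) + 189 = 189 + j + o$)
$m = 254$ ($m = 189 + 61 + 1 \left(5 - 1\right) = 189 + 61 + 1 \cdot 4 = 189 + 61 + 4 = 254$)
$\sqrt{a + m} = \sqrt{-121435530 + 254} = \sqrt{-121435276} = 2 i \sqrt{30358819}$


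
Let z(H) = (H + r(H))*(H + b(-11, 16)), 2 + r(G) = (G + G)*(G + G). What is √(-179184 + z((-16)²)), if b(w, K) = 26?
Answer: 2*√18454263 ≈ 8591.7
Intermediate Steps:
r(G) = -2 + 4*G² (r(G) = -2 + (G + G)*(G + G) = -2 + (2*G)*(2*G) = -2 + 4*G²)
z(H) = (26 + H)*(-2 + H + 4*H²) (z(H) = (H + (-2 + 4*H²))*(H + 26) = (-2 + H + 4*H²)*(26 + H) = (26 + H)*(-2 + H + 4*H²))
√(-179184 + z((-16)²)) = √(-179184 + (-52 + 4*((-16)²)³ + 24*(-16)² + 105*((-16)²)²)) = √(-179184 + (-52 + 4*256³ + 24*256 + 105*256²)) = √(-179184 + (-52 + 4*16777216 + 6144 + 105*65536)) = √(-179184 + (-52 + 67108864 + 6144 + 6881280)) = √(-179184 + 73996236) = √73817052 = 2*√18454263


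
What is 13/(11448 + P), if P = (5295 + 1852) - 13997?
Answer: 13/4598 ≈ 0.0028273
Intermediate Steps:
P = -6850 (P = 7147 - 13997 = -6850)
13/(11448 + P) = 13/(11448 - 6850) = 13/4598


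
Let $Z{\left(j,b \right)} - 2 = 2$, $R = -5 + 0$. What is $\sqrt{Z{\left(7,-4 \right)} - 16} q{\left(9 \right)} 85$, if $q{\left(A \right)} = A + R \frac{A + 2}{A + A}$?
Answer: $\frac{9095 i \sqrt{3}}{9} \approx 1750.3 i$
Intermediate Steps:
$R = -5$
$q{\left(A \right)} = A - \frac{5 \left(2 + A\right)}{2 A}$ ($q{\left(A \right)} = A - 5 \frac{A + 2}{A + A} = A - 5 \frac{2 + A}{2 A} = A - \frac{5 \left(2 + A\right)}{2 A}$)
$Z{\left(j,b \right)} = 4$ ($Z{\left(j,b \right)} = 2 + 2 = 4$)
$\sqrt{Z{\left(7,-4 \right)} - 16} q{\left(9 \right)} 85 = \sqrt{4 - 16} \left(- \frac{5}{2} + 9 - \frac{5}{9}\right) 85 = \sqrt{-12} \left(- \frac{5}{2} + 9 - \frac{5}{9}\right) 85 = 2 i \sqrt{3} \left(- \frac{5}{2} + 9 - \frac{5}{9}\right) 85 = 2 i \sqrt{3} \cdot \frac{107}{18} \cdot 85 = \frac{107 i \sqrt{3}}{9} \cdot 85 = \frac{9095 i \sqrt{3}}{9}$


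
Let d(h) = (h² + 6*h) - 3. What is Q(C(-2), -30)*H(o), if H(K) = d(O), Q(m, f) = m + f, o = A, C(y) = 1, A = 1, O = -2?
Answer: 319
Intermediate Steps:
o = 1
Q(m, f) = f + m
d(h) = -3 + h² + 6*h
H(K) = -11 (H(K) = -3 + (-2)² + 6*(-2) = -3 + 4 - 12 = -11)
Q(C(-2), -30)*H(o) = (-30 + 1)*(-11) = -29*(-11) = 319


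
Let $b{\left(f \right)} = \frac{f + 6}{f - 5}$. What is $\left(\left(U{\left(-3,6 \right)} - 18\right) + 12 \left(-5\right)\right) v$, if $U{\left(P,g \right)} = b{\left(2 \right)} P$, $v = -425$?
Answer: $29750$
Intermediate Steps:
$b{\left(f \right)} = \frac{6 + f}{-5 + f}$
$U{\left(P,g \right)} = - \frac{8 P}{3}$ ($U{\left(P,g \right)} = \frac{6 + 2}{-5 + 2} P = \frac{1}{-3} \cdot 8 P = \left(- \frac{1}{3}\right) 8 P = - \frac{8 P}{3}$)
$\left(\left(U{\left(-3,6 \right)} - 18\right) + 12 \left(-5\right)\right) v = \left(\left(\left(- \frac{8}{3}\right) \left(-3\right) - 18\right) + 12 \left(-5\right)\right) \left(-425\right) = \left(\left(8 - 18\right) - 60\right) \left(-425\right) = \left(-10 - 60\right) \left(-425\right) = \left(-70\right) \left(-425\right) = 29750$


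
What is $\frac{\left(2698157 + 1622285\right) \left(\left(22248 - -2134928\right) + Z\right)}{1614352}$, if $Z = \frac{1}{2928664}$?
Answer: $\frac{13647506575844523165}{2363947292864} \approx 5.7732 \cdot 10^{6}$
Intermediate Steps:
$Z = \frac{1}{2928664} \approx 3.4145 \cdot 10^{-7}$
$\frac{\left(2698157 + 1622285\right) \left(\left(22248 - -2134928\right) + Z\right)}{1614352} = \frac{\left(2698157 + 1622285\right) \left(\left(22248 - -2134928\right) + \frac{1}{2928664}\right)}{1614352} = 4320442 \left(\left(22248 + 2134928\right) + \frac{1}{2928664}\right) \frac{1}{1614352} = 4320442 \left(2157176 + \frac{1}{2928664}\right) \frac{1}{1614352} = 4320442 \cdot \frac{6317643692865}{2928664} \cdot \frac{1}{1614352} = \frac{13647506575844523165}{1464332} \cdot \frac{1}{1614352} = \frac{13647506575844523165}{2363947292864}$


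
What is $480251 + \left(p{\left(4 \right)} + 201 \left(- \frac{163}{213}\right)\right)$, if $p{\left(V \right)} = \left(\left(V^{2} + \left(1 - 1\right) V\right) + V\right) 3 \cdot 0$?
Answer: $\frac{34086900}{71} \approx 4.801 \cdot 10^{5}$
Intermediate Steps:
$p{\left(V \right)} = 0$ ($p{\left(V \right)} = \left(\left(V^{2} + \left(1 - 1\right) V\right) + V\right) 3 \cdot 0 = \left(\left(V^{2} + 0 V\right) + V\right) 3 \cdot 0 = \left(\left(V^{2} + 0\right) + V\right) 3 \cdot 0 = \left(V^{2} + V\right) 3 \cdot 0 = \left(V + V^{2}\right) 3 \cdot 0 = \left(3 V + 3 V^{2}\right) 0 = 0$)
$480251 + \left(p{\left(4 \right)} + 201 \left(- \frac{163}{213}\right)\right) = 480251 + \left(0 + 201 \left(- \frac{163}{213}\right)\right) = 480251 + \left(0 - \frac{10921}{71}\right) = 480251 - \frac{10921}{71} = \frac{34086900}{71}$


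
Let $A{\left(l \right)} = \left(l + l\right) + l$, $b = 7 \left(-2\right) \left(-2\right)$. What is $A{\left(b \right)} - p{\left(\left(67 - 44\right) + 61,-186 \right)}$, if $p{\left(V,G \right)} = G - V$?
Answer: $354$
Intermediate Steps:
$b = 28$ ($b = \left(-14\right) \left(-2\right) = 28$)
$A{\left(l \right)} = 3 l$ ($A{\left(l \right)} = 2 l + l = 3 l$)
$A{\left(b \right)} - p{\left(\left(67 - 44\right) + 61,-186 \right)} = 3 \cdot 28 - \left(-186 - \left(\left(67 - 44\right) + 61\right)\right) = 84 - \left(-186 - \left(23 + 61\right)\right) = 84 - \left(-186 - 84\right) = 84 - -270 = 84 + 270 = 354$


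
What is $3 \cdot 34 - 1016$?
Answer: $-914$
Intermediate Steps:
$3 \cdot 34 - 1016 = 102 - 1016 = -914$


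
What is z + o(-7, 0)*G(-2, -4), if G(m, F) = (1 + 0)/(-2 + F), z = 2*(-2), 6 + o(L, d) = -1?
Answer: -17/6 ≈ -2.8333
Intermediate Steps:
o(L, d) = -7 (o(L, d) = -6 - 1 = -7)
z = -4
G(m, F) = 1/(-2 + F)
z + o(-7, 0)*G(-2, -4) = -4 - 7/(-2 - 4) = -4 - 7/(-6) = -4 - 7*(-⅙) = -4 + 7/6 = -17/6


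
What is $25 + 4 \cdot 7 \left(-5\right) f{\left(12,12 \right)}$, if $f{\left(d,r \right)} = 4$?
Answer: $-535$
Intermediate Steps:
$25 + 4 \cdot 7 \left(-5\right) f{\left(12,12 \right)} = 25 + 4 \cdot 7 \left(-5\right) 4 = 25 + 4 \left(-35\right) 4 = 25 - 560 = -535$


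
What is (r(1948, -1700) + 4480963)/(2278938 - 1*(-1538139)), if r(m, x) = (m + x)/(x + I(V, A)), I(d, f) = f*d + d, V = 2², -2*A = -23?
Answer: 3696794351/3149088525 ≈ 1.1739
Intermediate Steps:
A = 23/2 (A = -½*(-23) = 23/2 ≈ 11.500)
V = 4
I(d, f) = d + d*f (I(d, f) = d*f + d = d + d*f)
r(m, x) = (m + x)/(50 + x) (r(m, x) = (m + x)/(x + 4*(1 + 23/2)) = (m + x)/(x + 4*(25/2)) = (m + x)/(x + 50) = (m + x)/(50 + x))
(r(1948, -1700) + 4480963)/(2278938 - 1*(-1538139)) = ((1948 - 1700)/(50 - 1700) + 4480963)/(2278938 - 1*(-1538139)) = (248/(-1650) + 4480963)/(2278938 + 1538139) = (-1/1650*248 + 4480963)/3817077 = (-124/825 + 4480963)*(1/3817077) = (3696794351/825)*(1/3817077) = 3696794351/3149088525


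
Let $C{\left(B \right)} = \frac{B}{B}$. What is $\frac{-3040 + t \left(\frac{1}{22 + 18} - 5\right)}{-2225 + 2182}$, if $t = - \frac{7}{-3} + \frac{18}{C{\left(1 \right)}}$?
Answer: $\frac{376939}{5160} \approx 73.05$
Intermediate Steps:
$C{\left(B \right)} = 1$
$t = \frac{61}{3}$ ($t = - \frac{7}{-3} + \frac{18}{1} = \left(-7\right) \left(- \frac{1}{3}\right) + 18 \cdot 1 = \frac{7}{3} + 18 = \frac{61}{3} \approx 20.333$)
$\frac{-3040 + t \left(\frac{1}{22 + 18} - 5\right)}{-2225 + 2182} = \frac{-3040 + \frac{61 \left(\frac{1}{22 + 18} - 5\right)}{3}}{-2225 + 2182} = \frac{-3040 + \frac{61 \left(\frac{1}{40} - 5\right)}{3}}{-43} = \left(-3040 + \frac{61 \left(\frac{1}{40} - 5\right)}{3}\right) \left(- \frac{1}{43}\right) = \left(-3040 + \frac{61}{3} \left(- \frac{199}{40}\right)\right) \left(- \frac{1}{43}\right) = \left(-3040 - \frac{12139}{120}\right) \left(- \frac{1}{43}\right) = \left(- \frac{376939}{120}\right) \left(- \frac{1}{43}\right) = \frac{376939}{5160}$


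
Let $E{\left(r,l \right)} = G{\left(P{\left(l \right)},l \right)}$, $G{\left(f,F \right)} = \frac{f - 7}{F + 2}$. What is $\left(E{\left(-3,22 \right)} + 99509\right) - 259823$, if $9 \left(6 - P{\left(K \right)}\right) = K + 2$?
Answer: $- \frac{11542619}{72} \approx -1.6031 \cdot 10^{5}$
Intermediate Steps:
$P{\left(K \right)} = \frac{52}{9} - \frac{K}{9}$ ($P{\left(K \right)} = 6 - \frac{K + 2}{9} = 6 - \frac{2 + K}{9} = 6 - \left(\frac{2}{9} + \frac{K}{9}\right) = \frac{52}{9} - \frac{K}{9}$)
$G{\left(f,F \right)} = \frac{-7 + f}{2 + F}$
$E{\left(r,l \right)} = \frac{- \frac{11}{9} - \frac{l}{9}}{2 + l}$ ($E{\left(r,l \right)} = \frac{-7 - \left(- \frac{52}{9} + \frac{l}{9}\right)}{2 + l} = \frac{- \frac{11}{9} - \frac{l}{9}}{2 + l}$)
$\left(E{\left(-3,22 \right)} + 99509\right) - 259823 = \left(\frac{-11 - 22}{9 \left(2 + 22\right)} + 99509\right) - 259823 = \left(\frac{-11 - 22}{9 \cdot 24} + 99509\right) - 259823 = \left(\frac{1}{9} \cdot \frac{1}{24} \left(-33\right) + 99509\right) - 259823 = \left(- \frac{11}{72} + 99509\right) - 259823 = \frac{7164637}{72} - 259823 = - \frac{11542619}{72}$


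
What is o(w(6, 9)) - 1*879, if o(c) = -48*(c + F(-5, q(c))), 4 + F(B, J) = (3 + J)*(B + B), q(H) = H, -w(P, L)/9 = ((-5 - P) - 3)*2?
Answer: 109617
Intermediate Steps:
w(P, L) = 144 + 18*P (w(P, L) = -9*((-5 - P) - 3)*2 = -9*(-8 - P)*2 = -9*(-16 - 2*P) = 144 + 18*P)
F(B, J) = -4 + 2*B*(3 + J) (F(B, J) = -4 + (3 + J)*(B + B) = -4 + (3 + J)*(2*B) = -4 + 2*B*(3 + J))
o(c) = 1632 + 432*c (o(c) = -48*(c + (-4 + 6*(-5) + 2*(-5)*c)) = -48*(c + (-4 - 30 - 10*c)) = -48*(c + (-34 - 10*c)) = -48*(-34 - 9*c) = 1632 + 432*c)
o(w(6, 9)) - 1*879 = (1632 + 432*(144 + 18*6)) - 1*879 = (1632 + 432*(144 + 108)) - 879 = (1632 + 432*252) - 879 = (1632 + 108864) - 879 = 110496 - 879 = 109617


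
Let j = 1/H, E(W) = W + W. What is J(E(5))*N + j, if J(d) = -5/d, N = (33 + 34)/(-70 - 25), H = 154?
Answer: 2627/7315 ≈ 0.35913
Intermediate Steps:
E(W) = 2*W
N = -67/95 (N = 67/(-95) = 67*(-1/95) = -67/95 ≈ -0.70526)
j = 1/154 ≈ 0.0064935
J(E(5))*N + j = -5/(2*5)*(-67/95) + 1/154 = -5/10*(-67/95) + 1/154 = -5*⅒*(-67/95) + 1/154 = -½*(-67/95) + 1/154 = 67/190 + 1/154 = 2627/7315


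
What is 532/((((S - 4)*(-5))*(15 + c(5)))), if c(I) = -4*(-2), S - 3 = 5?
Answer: -133/115 ≈ -1.1565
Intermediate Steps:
S = 8 (S = 3 + 5 = 8)
c(I) = 8
532/((((S - 4)*(-5))*(15 + c(5)))) = 532/((((8 - 4)*(-5))*(15 + 8))) = 532/(((4*(-5))*23)) = 532/((-20*23)) = 532/(-460) = 532*(-1/460) = -133/115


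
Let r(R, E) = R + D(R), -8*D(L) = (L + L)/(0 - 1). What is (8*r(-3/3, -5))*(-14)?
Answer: 140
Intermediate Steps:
D(L) = L/4 (D(L) = -(L + L)/(8*(0 - 1)) = -2*L/(8*(-1)) = -2*L*(-1)/8 = -(-1)*L/4 = L/4)
r(R, E) = 5*R/4 (r(R, E) = R + R/4 = 5*R/4)
(8*r(-3/3, -5))*(-14) = (8*(5*(-3/3)/4))*(-14) = (8*(5*(-3*⅓)/4))*(-14) = (8*((5/4)*(-1)))*(-14) = (8*(-5/4))*(-14) = -10*(-14) = 140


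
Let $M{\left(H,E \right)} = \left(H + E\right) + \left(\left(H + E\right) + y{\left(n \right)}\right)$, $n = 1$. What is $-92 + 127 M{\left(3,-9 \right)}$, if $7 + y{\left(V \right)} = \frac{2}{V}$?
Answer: $-2251$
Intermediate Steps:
$y{\left(V \right)} = -7 + \frac{2}{V}$
$M{\left(H,E \right)} = -5 + 2 E + 2 H$ ($M{\left(H,E \right)} = \left(H + E\right) - \left(7 - 2 - E - H\right) = \left(E + H\right) + \left(\left(E + H\right) + \left(-7 + 2 \cdot 1\right)\right) = \left(E + H\right) + \left(\left(E + H\right) + \left(-7 + 2\right)\right) = \left(E + H\right) - \left(5 - E - H\right) = \left(E + H\right) + \left(-5 + E + H\right) = -5 + 2 E + 2 H$)
$-92 + 127 M{\left(3,-9 \right)} = -92 + 127 \left(-5 + 2 \left(-9\right) + 2 \cdot 3\right) = -92 + 127 \left(-5 - 18 + 6\right) = -92 + 127 \left(-17\right) = -92 - 2159 = -2251$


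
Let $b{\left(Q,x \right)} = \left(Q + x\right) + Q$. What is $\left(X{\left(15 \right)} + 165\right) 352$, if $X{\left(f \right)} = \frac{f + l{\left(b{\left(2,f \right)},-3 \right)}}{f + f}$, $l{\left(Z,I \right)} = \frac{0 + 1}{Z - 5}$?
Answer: $\frac{6116968}{105} \approx 58257.0$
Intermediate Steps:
$b{\left(Q,x \right)} = x + 2 Q$
$l{\left(Z,I \right)} = \frac{1}{-5 + Z}$ ($l{\left(Z,I \right)} = 1 \frac{1}{-5 + Z} = \frac{1}{-5 + Z}$)
$X{\left(f \right)} = \frac{f + \frac{1}{-1 + f}}{2 f}$ ($X{\left(f \right)} = \frac{f + \frac{1}{-5 + \left(f + 2 \cdot 2\right)}}{f + f} = \frac{f + \frac{1}{-5 + \left(f + 4\right)}}{2 f} = \left(f + \frac{1}{-5 + \left(4 + f\right)}\right) \frac{1}{2 f} = \left(f + \frac{1}{-1 + f}\right) \frac{1}{2 f} = \frac{f + \frac{1}{-1 + f}}{2 f}$)
$\left(X{\left(15 \right)} + 165\right) 352 = \left(\frac{1 + 15 \left(-1 + 15\right)}{2 \cdot 15 \left(-1 + 15\right)} + 165\right) 352 = \left(\frac{1}{2} \cdot \frac{1}{15} \cdot \frac{1}{14} \left(1 + 15 \cdot 14\right) + 165\right) 352 = \left(\frac{1}{2} \cdot \frac{1}{15} \cdot \frac{1}{14} \left(1 + 210\right) + 165\right) 352 = \left(\frac{1}{2} \cdot \frac{1}{15} \cdot \frac{1}{14} \cdot 211 + 165\right) 352 = \left(\frac{211}{420} + 165\right) 352 = \frac{69511}{420} \cdot 352 = \frac{6116968}{105}$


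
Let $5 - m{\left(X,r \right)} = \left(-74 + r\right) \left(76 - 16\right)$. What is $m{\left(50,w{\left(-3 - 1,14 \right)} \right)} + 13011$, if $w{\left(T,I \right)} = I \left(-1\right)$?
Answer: $18296$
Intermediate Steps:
$w{\left(T,I \right)} = - I$
$m{\left(X,r \right)} = 4445 - 60 r$ ($m{\left(X,r \right)} = 5 - \left(-74 + r\right) \left(76 - 16\right) = 5 - \left(-74 + r\right) 60 = 5 - \left(-4440 + 60 r\right) = 4445 - 60 r$)
$m{\left(50,w{\left(-3 - 1,14 \right)} \right)} + 13011 = \left(4445 - 60 \left(\left(-1\right) 14\right)\right) + 13011 = \left(4445 - -840\right) + 13011 = \left(4445 + 840\right) + 13011 = 5285 + 13011 = 18296$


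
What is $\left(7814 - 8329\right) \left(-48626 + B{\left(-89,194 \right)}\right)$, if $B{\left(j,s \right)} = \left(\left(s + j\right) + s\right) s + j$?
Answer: $-4784865$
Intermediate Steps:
$B{\left(j,s \right)} = j + s \left(j + 2 s\right)$ ($B{\left(j,s \right)} = \left(\left(j + s\right) + s\right) s + j = \left(j + 2 s\right) s + j = s \left(j + 2 s\right) + j = j + s \left(j + 2 s\right)$)
$\left(7814 - 8329\right) \left(-48626 + B{\left(-89,194 \right)}\right) = \left(7814 - 8329\right) \left(-48626 - \left(17355 - 75272\right)\right) = - 515 \left(-48626 - -57917\right) = - 515 \left(-48626 + 57917\right) = \left(-515\right) 9291 = -4784865$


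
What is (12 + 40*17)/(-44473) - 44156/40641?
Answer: -104835440/95127747 ≈ -1.1020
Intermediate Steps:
(12 + 40*17)/(-44473) - 44156/40641 = (12 + 680)*(-1/44473) - 44156*1/40641 = 692*(-1/44473) - 2324/2139 = -692/44473 - 2324/2139 = -104835440/95127747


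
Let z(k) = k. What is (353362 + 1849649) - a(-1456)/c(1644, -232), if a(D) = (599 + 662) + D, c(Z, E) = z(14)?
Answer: 30842349/14 ≈ 2.2030e+6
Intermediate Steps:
c(Z, E) = 14
a(D) = 1261 + D
(353362 + 1849649) - a(-1456)/c(1644, -232) = (353362 + 1849649) - (1261 - 1456)/14 = 2203011 - (-195)/14 = 2203011 - 1*(-195/14) = 2203011 + 195/14 = 30842349/14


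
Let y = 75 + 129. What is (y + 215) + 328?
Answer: 747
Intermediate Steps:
y = 204
(y + 215) + 328 = (204 + 215) + 328 = 419 + 328 = 747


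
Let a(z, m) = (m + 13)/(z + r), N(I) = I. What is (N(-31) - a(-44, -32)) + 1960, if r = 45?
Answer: 1948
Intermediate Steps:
a(z, m) = (13 + m)/(45 + z) (a(z, m) = (m + 13)/(z + 45) = (13 + m)/(45 + z))
(N(-31) - a(-44, -32)) + 1960 = (-31 - (13 - 32)/(45 - 44)) + 1960 = (-31 - (-19)/1) + 1960 = (-31 - (-19)) + 1960 = (-31 - 1*(-19)) + 1960 = (-31 + 19) + 1960 = -12 + 1960 = 1948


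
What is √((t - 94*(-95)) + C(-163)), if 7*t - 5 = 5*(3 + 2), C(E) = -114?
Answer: √432194/7 ≈ 93.916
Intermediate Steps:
t = 30/7 (t = 5/7 + (5*(3 + 2))/7 = 5/7 + (5*5)/7 = 5/7 + (⅐)*25 = 5/7 + 25/7 = 30/7 ≈ 4.2857)
√((t - 94*(-95)) + C(-163)) = √((30/7 - 94*(-95)) - 114) = √((30/7 + 8930) - 114) = √(62540/7 - 114) = √(61742/7) = √432194/7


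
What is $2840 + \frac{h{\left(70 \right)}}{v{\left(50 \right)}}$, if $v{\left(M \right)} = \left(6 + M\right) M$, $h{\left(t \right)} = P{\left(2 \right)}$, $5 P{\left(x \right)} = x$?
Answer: $\frac{19880001}{7000} \approx 2840.0$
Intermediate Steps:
$P{\left(x \right)} = \frac{x}{5}$
$h{\left(t \right)} = \frac{2}{5}$ ($h{\left(t \right)} = \frac{1}{5} \cdot 2 = \frac{2}{5}$)
$v{\left(M \right)} = M \left(6 + M\right)$
$2840 + \frac{h{\left(70 \right)}}{v{\left(50 \right)}} = 2840 + \frac{2}{5 \cdot 50 \left(6 + 50\right)} = 2840 + \frac{2}{5 \cdot 50 \cdot 56} = 2840 + \frac{2}{5 \cdot 2800} = 2840 + \frac{2}{5} \cdot \frac{1}{2800} = 2840 + \frac{1}{7000} = \frac{19880001}{7000}$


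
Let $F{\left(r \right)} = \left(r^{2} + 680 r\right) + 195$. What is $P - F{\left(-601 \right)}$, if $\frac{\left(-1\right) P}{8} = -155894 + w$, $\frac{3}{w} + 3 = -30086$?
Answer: $\frac{38948284828}{30089} \approx 1.2944 \cdot 10^{6}$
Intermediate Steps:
$w = - \frac{3}{30089}$ ($w = \frac{3}{-3 - 30086} = \frac{3}{-30089} = 3 \left(- \frac{1}{30089}\right) = - \frac{3}{30089} \approx -9.9704 \cdot 10^{-5}$)
$P = \frac{37525556552}{30089}$ ($P = - 8 \left(-155894 - \frac{3}{30089}\right) = \left(-8\right) \left(- \frac{4690694569}{30089}\right) = \frac{37525556552}{30089} \approx 1.2472 \cdot 10^{6}$)
$F{\left(r \right)} = 195 + r^{2} + 680 r$
$P - F{\left(-601 \right)} = \frac{37525556552}{30089} - \left(195 + \left(-601\right)^{2} + 680 \left(-601\right)\right) = \frac{37525556552}{30089} - \left(195 + 361201 - 408680\right) = \frac{37525556552}{30089} - -47284 = \frac{37525556552}{30089} + 47284 = \frac{38948284828}{30089}$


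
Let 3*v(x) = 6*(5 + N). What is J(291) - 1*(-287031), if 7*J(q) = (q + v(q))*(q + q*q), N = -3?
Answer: 27075957/7 ≈ 3.8680e+6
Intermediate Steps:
v(x) = 4 (v(x) = (6*(5 - 3))/3 = (6*2)/3 = (1/3)*12 = 4)
J(q) = (4 + q)*(q + q**2)/7 (J(q) = ((q + 4)*(q + q*q))/7 = ((4 + q)*(q + q**2))/7 = (4 + q)*(q + q**2)/7)
J(291) - 1*(-287031) = (1/7)*291*(4 + 291**2 + 5*291) - 1*(-287031) = (1/7)*291*(4 + 84681 + 1455) + 287031 = (1/7)*291*86140 + 287031 = 25066740/7 + 287031 = 27075957/7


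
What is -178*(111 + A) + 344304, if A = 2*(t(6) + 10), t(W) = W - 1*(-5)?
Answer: 317070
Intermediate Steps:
t(W) = 5 + W (t(W) = W + 5 = 5 + W)
A = 42 (A = 2*((5 + 6) + 10) = 2*(11 + 10) = 2*21 = 42)
-178*(111 + A) + 344304 = -178*(111 + 42) + 344304 = -178*153 + 344304 = -27234 + 344304 = 317070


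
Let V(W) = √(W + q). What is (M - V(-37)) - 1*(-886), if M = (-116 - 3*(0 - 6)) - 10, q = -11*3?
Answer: 778 - I*√70 ≈ 778.0 - 8.3666*I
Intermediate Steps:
q = -33
V(W) = √(-33 + W) (V(W) = √(W - 33) = √(-33 + W))
M = -108 (M = (-116 - 3*(-6)) - 10 = (-116 + 18) - 10 = -98 - 10 = -108)
(M - V(-37)) - 1*(-886) = (-108 - √(-33 - 37)) - 1*(-886) = (-108 - √(-70)) + 886 = (-108 - I*√70) + 886 = 778 - I*√70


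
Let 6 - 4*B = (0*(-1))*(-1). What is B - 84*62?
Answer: -10413/2 ≈ -5206.5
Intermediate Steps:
B = 3/2 (B = 3/2 - 0*(-1)*(-1)/4 = 3/2 - 0*(-1) = 3/2 - ¼*0 = 3/2 + 0 = 3/2 ≈ 1.5000)
B - 84*62 = 3/2 - 84*62 = 3/2 - 5208 = -10413/2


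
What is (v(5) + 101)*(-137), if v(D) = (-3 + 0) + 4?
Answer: -13974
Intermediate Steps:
v(D) = 1 (v(D) = -3 + 4 = 1)
(v(5) + 101)*(-137) = (1 + 101)*(-137) = 102*(-137) = -13974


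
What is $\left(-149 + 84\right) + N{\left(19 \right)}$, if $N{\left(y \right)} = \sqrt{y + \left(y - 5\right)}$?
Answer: $-65 + \sqrt{33} \approx -59.255$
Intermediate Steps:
$N{\left(y \right)} = \sqrt{-5 + 2 y}$ ($N{\left(y \right)} = \sqrt{y + \left(-5 + y\right)} = \sqrt{-5 + 2 y}$)
$\left(-149 + 84\right) + N{\left(19 \right)} = \left(-149 + 84\right) + \sqrt{-5 + 2 \cdot 19} = -65 + \sqrt{-5 + 38} = -65 + \sqrt{33}$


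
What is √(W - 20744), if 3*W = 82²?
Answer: 2*I*√41631/3 ≈ 136.02*I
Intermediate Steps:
W = 6724/3 (W = (⅓)*82² = (⅓)*6724 = 6724/3 ≈ 2241.3)
√(W - 20744) = √(6724/3 - 20744) = √(-55508/3) = 2*I*√41631/3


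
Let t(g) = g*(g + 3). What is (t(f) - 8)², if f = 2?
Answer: 4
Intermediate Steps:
t(g) = g*(3 + g)
(t(f) - 8)² = (2*(3 + 2) - 8)² = (2*5 - 8)² = (10 - 8)² = 2² = 4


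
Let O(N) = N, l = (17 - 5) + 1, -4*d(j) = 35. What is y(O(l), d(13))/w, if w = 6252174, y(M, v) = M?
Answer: 13/6252174 ≈ 2.0793e-6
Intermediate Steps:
d(j) = -35/4 (d(j) = -¼*35 = -35/4)
l = 13 (l = 12 + 1 = 13)
y(O(l), d(13))/w = 13/6252174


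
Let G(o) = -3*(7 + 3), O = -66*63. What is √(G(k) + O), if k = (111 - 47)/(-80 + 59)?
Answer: 2*I*√1047 ≈ 64.715*I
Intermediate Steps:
O = -4158
k = -64/21 (k = 64/(-21) = 64*(-1/21) = -64/21 ≈ -3.0476)
G(o) = -30 (G(o) = -3*10 = -30)
√(G(k) + O) = √(-30 - 4158) = √(-4188) = 2*I*√1047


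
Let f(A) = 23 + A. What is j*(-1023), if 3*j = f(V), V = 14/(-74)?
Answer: -287804/37 ≈ -7778.5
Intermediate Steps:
V = -7/37 (V = 14*(-1/74) = -7/37 ≈ -0.18919)
j = 844/111 (j = (23 - 7/37)/3 = (⅓)*(844/37) = 844/111 ≈ 7.6036)
j*(-1023) = (844/111)*(-1023) = -287804/37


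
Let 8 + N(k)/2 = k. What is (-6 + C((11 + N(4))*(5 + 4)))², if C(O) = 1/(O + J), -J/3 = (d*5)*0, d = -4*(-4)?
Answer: 25921/729 ≈ 35.557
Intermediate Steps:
N(k) = -16 + 2*k
d = 16
J = 0 (J = -3*16*5*0 = -240*0 = -3*0 = 0)
C(O) = 1/O (C(O) = 1/(O + 0) = 1/O)
(-6 + C((11 + N(4))*(5 + 4)))² = (-6 + 1/((11 + (-16 + 2*4))*(5 + 4)))² = (-6 + 1/((11 + (-16 + 8))*9))² = (-6 + 1/((11 - 8)*9))² = (-6 + 1/(3*9))² = (-6 + 1/27)² = (-161/27)² = 25921/729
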